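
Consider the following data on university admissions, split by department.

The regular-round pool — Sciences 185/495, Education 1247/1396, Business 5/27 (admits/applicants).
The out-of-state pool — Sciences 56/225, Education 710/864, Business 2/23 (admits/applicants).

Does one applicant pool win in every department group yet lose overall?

Sciences: the regular-round pool 185/495 = 37.4%, the out-of-state pool 56/225 = 24.9% → the regular-round pool
Education: the regular-round pool 1247/1396 = 89.3%, the out-of-state pool 710/864 = 82.2% → the regular-round pool
Business: the regular-round pool 5/27 = 18.5%, the out-of-state pool 2/23 = 8.7% → the regular-round pool
Overall: the regular-round pool 1437/1918 = 74.9%, the out-of-state pool 768/1112 = 69.1% → the regular-round pool
The regular-round pool wins overall and in every department group — no reversal.

No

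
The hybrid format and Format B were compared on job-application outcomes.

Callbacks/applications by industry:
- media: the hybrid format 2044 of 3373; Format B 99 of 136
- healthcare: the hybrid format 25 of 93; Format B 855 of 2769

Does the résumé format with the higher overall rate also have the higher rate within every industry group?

Media: the hybrid format 2044/3373 = 60.6%, Format B 99/136 = 72.8% → Format B
Healthcare: the hybrid format 25/93 = 26.9%, Format B 855/2769 = 30.9% → Format B
Overall: the hybrid format 2069/3466 = 59.7%, Format B 954/2905 = 32.8% → the hybrid format
Format B wins each industry group but the hybrid format wins overall — the comparison reverses. Format B's applications skew toward healthcare, which has a lower base rate.

No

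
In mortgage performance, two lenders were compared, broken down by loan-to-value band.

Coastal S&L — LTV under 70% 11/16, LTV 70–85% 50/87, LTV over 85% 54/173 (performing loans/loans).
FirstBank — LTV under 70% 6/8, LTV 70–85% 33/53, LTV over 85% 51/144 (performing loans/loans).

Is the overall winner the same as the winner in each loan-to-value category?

LTV under 70%: Coastal S&L 11/16 = 68.8%, FirstBank 6/8 = 75.0% → FirstBank
LTV 70–85%: Coastal S&L 50/87 = 57.5%, FirstBank 33/53 = 62.3% → FirstBank
LTV over 85%: Coastal S&L 54/173 = 31.2%, FirstBank 51/144 = 35.4% → FirstBank
Overall: Coastal S&L 115/276 = 41.7%, FirstBank 90/205 = 43.9% → FirstBank
FirstBank wins overall and in every loan-to-value group — no reversal.

Yes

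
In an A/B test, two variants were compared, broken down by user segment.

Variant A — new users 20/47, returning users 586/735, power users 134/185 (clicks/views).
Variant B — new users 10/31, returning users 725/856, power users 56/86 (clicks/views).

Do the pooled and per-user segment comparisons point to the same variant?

No

New users: Variant A 20/47 = 42.6%, Variant B 10/31 = 32.3% → Variant A
Returning users: Variant A 586/735 = 79.7%, Variant B 725/856 = 84.7% → Variant B
Power users: Variant A 134/185 = 72.4%, Variant B 56/86 = 65.1% → Variant A
Overall: Variant A 740/967 = 76.5%, Variant B 791/973 = 81.3% → Variant B
Neither sweeps: Variant A wins 2 of 3 groups, Variant B wins 1. Variant B wins overall but not every group — no Simpson reversal.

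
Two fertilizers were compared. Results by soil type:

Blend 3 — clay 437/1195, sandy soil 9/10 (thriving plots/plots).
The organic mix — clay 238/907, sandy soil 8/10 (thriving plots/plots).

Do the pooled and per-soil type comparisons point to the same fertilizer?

Yes

Clay: Blend 3 437/1195 = 36.6%, the organic mix 238/907 = 26.2% → Blend 3
Sandy soil: Blend 3 9/10 = 90.0%, the organic mix 8/10 = 80.0% → Blend 3
Overall: Blend 3 446/1205 = 37.0%, the organic mix 246/917 = 26.8% → Blend 3
Blend 3 wins overall and in every soil group — no reversal.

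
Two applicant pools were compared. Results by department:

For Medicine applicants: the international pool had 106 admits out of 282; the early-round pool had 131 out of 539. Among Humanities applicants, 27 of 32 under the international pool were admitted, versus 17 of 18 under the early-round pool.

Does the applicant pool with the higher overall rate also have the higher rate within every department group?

No

Medicine: the international pool 106/282 = 37.6%, the early-round pool 131/539 = 24.3% → the international pool
Humanities: the international pool 27/32 = 84.4%, the early-round pool 17/18 = 94.4% → the early-round pool
Overall: the international pool 133/314 = 42.4%, the early-round pool 148/557 = 26.6% → the international pool
Neither sweeps: the international pool wins 1 of 2 groups, the early-round pool wins 1. The international pool wins overall but not every group — no Simpson reversal.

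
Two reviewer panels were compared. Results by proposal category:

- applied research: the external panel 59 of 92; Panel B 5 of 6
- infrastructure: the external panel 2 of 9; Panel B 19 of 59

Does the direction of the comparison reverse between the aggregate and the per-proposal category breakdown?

Yes

Applied research: the external panel 59/92 = 64.1%, Panel B 5/6 = 83.3% → Panel B
Infrastructure: the external panel 2/9 = 22.2%, Panel B 19/59 = 32.2% → Panel B
Overall: the external panel 61/101 = 60.4%, Panel B 24/65 = 36.9% → the external panel
Panel B wins each proposal group but the external panel wins overall — the comparison reverses. Panel B's proposals skew toward infrastructure, which has a lower base rate.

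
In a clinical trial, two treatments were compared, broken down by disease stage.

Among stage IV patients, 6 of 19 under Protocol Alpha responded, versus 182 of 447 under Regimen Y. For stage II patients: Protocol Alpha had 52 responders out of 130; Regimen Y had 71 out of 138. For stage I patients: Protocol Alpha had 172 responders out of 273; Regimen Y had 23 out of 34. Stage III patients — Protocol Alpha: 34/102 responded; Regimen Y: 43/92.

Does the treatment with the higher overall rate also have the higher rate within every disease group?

Stage IV: Protocol Alpha 6/19 = 31.6%, Regimen Y 182/447 = 40.7% → Regimen Y
Stage II: Protocol Alpha 52/130 = 40.0%, Regimen Y 71/138 = 51.4% → Regimen Y
Stage I: Protocol Alpha 172/273 = 63.0%, Regimen Y 23/34 = 67.6% → Regimen Y
Stage III: Protocol Alpha 34/102 = 33.3%, Regimen Y 43/92 = 46.7% → Regimen Y
Overall: Protocol Alpha 264/524 = 50.4%, Regimen Y 319/711 = 44.9% → Protocol Alpha
Regimen Y wins each disease group but Protocol Alpha wins overall — the comparison reverses. Regimen Y's patients skew toward stage IV, which has a lower base rate.

No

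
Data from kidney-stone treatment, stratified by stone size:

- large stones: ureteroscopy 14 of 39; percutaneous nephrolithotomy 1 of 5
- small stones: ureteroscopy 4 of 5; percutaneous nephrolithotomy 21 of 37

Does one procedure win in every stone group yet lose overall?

Yes

Large stones: ureteroscopy 14/39 = 35.9%, percutaneous nephrolithotomy 1/5 = 20.0% → ureteroscopy
Small stones: ureteroscopy 4/5 = 80.0%, percutaneous nephrolithotomy 21/37 = 56.8% → ureteroscopy
Overall: ureteroscopy 18/44 = 40.9%, percutaneous nephrolithotomy 22/42 = 52.4% → percutaneous nephrolithotomy
Ureteroscopy wins each stone group but percutaneous nephrolithotomy wins overall — the comparison reverses. Ureteroscopy's cases skew toward large stones, which has a lower base rate.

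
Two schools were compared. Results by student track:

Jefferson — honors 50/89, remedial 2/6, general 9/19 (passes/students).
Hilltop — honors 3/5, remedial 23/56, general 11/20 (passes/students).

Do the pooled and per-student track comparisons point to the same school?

Honors: Jefferson 50/89 = 56.2%, Hilltop 3/5 = 60.0% → Hilltop
Remedial: Jefferson 2/6 = 33.3%, Hilltop 23/56 = 41.1% → Hilltop
General: Jefferson 9/19 = 47.4%, Hilltop 11/20 = 55.0% → Hilltop
Overall: Jefferson 61/114 = 53.5%, Hilltop 37/81 = 45.7% → Jefferson
Hilltop wins each student group but Jefferson wins overall — the comparison reverses. Hilltop's students skew toward remedial, which has a lower base rate.

No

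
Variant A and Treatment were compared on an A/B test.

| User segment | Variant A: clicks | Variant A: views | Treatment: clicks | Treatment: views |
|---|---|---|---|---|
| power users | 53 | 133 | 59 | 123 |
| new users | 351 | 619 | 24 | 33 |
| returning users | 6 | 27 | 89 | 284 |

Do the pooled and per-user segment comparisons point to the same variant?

Power users: Variant A 53/133 = 39.8%, Treatment 59/123 = 48.0% → Treatment
New users: Variant A 351/619 = 56.7%, Treatment 24/33 = 72.7% → Treatment
Returning users: Variant A 6/27 = 22.2%, Treatment 89/284 = 31.3% → Treatment
Overall: Variant A 410/779 = 52.6%, Treatment 172/440 = 39.1% → Variant A
Treatment wins each user group but Variant A wins overall — the comparison reverses. Treatment's views skew toward returning users, which has a lower base rate.

No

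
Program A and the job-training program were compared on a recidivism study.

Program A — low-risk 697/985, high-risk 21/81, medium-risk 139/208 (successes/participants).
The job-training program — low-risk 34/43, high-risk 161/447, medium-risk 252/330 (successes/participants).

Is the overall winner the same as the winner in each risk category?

Low-risk: Program A 697/985 = 70.8%, the job-training program 34/43 = 79.1% → the job-training program
High-risk: Program A 21/81 = 25.9%, the job-training program 161/447 = 36.0% → the job-training program
Medium-risk: Program A 139/208 = 66.8%, the job-training program 252/330 = 76.4% → the job-training program
Overall: Program A 857/1274 = 67.3%, the job-training program 447/820 = 54.5% → Program A
The job-training program wins each risk group but Program A wins overall — the comparison reverses. The job-training program's participants skew toward high-risk, which has a lower base rate.

No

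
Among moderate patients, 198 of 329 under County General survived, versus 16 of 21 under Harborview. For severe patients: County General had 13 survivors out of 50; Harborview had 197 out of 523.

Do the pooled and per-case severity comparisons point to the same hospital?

No

Moderate: County General 198/329 = 60.2%, Harborview 16/21 = 76.2% → Harborview
Severe: County General 13/50 = 26.0%, Harborview 197/523 = 37.7% → Harborview
Overall: County General 211/379 = 55.7%, Harborview 213/544 = 39.2% → County General
Harborview wins each case group but County General wins overall — the comparison reverses. Harborview's patients skew toward severe, which has a lower base rate.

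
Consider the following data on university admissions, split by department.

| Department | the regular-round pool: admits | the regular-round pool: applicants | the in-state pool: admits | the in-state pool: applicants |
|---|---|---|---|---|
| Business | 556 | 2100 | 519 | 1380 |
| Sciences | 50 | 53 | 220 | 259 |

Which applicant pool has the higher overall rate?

Business: the regular-round pool 556/2100 = 26.5%, the in-state pool 519/1380 = 37.6% → the in-state pool
Sciences: the regular-round pool 50/53 = 94.3%, the in-state pool 220/259 = 84.9% → the regular-round pool
Overall: the regular-round pool 606/2153 = 28.1%, the in-state pool 739/1639 = 45.1% → the in-state pool
(Neither sweeps every department group, but the in-state pool has the higher pooled rate.)

the in-state pool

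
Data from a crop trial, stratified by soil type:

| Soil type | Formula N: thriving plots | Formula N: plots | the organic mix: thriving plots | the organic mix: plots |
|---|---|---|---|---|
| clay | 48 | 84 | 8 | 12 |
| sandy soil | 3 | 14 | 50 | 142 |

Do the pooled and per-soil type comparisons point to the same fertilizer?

Clay: Formula N 48/84 = 57.1%, the organic mix 8/12 = 66.7% → the organic mix
Sandy soil: Formula N 3/14 = 21.4%, the organic mix 50/142 = 35.2% → the organic mix
Overall: Formula N 51/98 = 52.0%, the organic mix 58/154 = 37.7% → Formula N
The organic mix wins each soil group but Formula N wins overall — the comparison reverses. The organic mix's plots skew toward sandy soil, which has a lower base rate.

No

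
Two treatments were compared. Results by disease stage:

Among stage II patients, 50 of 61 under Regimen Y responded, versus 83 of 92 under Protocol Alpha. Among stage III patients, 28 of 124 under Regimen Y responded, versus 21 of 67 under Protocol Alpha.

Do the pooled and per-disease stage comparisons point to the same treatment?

Yes

Stage II: Regimen Y 50/61 = 82.0%, Protocol Alpha 83/92 = 90.2% → Protocol Alpha
Stage III: Regimen Y 28/124 = 22.6%, Protocol Alpha 21/67 = 31.3% → Protocol Alpha
Overall: Regimen Y 78/185 = 42.2%, Protocol Alpha 104/159 = 65.4% → Protocol Alpha
Protocol Alpha wins overall and in every disease group — no reversal.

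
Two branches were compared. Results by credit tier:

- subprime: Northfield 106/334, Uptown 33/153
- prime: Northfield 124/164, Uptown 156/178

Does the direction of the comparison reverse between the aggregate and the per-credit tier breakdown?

Subprime: Northfield 106/334 = 31.7%, Uptown 33/153 = 21.6% → Northfield
Prime: Northfield 124/164 = 75.6%, Uptown 156/178 = 87.6% → Uptown
Overall: Northfield 230/498 = 46.2%, Uptown 189/331 = 57.1% → Uptown
Neither sweeps: Northfield wins 1 of 2 groups, Uptown wins 1. Uptown wins overall but not every group — no Simpson reversal.

No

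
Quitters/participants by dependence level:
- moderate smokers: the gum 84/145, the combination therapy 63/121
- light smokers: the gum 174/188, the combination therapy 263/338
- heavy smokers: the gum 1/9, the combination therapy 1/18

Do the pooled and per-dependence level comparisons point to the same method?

Moderate smokers: the gum 84/145 = 57.9%, the combination therapy 63/121 = 52.1% → the gum
Light smokers: the gum 174/188 = 92.6%, the combination therapy 263/338 = 77.8% → the gum
Heavy smokers: the gum 1/9 = 11.1%, the combination therapy 1/18 = 5.6% → the gum
Overall: the gum 259/342 = 75.7%, the combination therapy 327/477 = 68.6% → the gum
The gum wins overall and in every dependence group — no reversal.

Yes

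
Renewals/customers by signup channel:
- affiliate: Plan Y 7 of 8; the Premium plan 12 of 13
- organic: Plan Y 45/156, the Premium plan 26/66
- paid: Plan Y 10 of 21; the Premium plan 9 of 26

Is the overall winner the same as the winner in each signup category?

No

Affiliate: Plan Y 7/8 = 87.5%, the Premium plan 12/13 = 92.3% → the Premium plan
Organic: Plan Y 45/156 = 28.8%, the Premium plan 26/66 = 39.4% → the Premium plan
Paid: Plan Y 10/21 = 47.6%, the Premium plan 9/26 = 34.6% → Plan Y
Overall: Plan Y 62/185 = 33.5%, the Premium plan 47/105 = 44.8% → the Premium plan
Neither sweeps: Plan Y wins 1 of 3 groups, the Premium plan wins 2. The Premium plan wins overall but not every group — no Simpson reversal.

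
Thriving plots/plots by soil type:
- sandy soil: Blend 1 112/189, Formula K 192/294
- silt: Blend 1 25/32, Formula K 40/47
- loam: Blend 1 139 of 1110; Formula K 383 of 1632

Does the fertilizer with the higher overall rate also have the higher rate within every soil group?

Sandy soil: Blend 1 112/189 = 59.3%, Formula K 192/294 = 65.3% → Formula K
Silt: Blend 1 25/32 = 78.1%, Formula K 40/47 = 85.1% → Formula K
Loam: Blend 1 139/1110 = 12.5%, Formula K 383/1632 = 23.5% → Formula K
Overall: Blend 1 276/1331 = 20.7%, Formula K 615/1973 = 31.2% → Formula K
Formula K wins overall and in every soil group — no reversal.

Yes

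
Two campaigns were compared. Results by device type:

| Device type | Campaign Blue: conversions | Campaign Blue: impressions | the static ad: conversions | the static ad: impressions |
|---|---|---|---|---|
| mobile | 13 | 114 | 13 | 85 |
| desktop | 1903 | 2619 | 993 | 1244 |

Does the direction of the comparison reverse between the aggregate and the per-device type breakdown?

No

Mobile: Campaign Blue 13/114 = 11.4%, the static ad 13/85 = 15.3% → the static ad
Desktop: Campaign Blue 1903/2619 = 72.7%, the static ad 993/1244 = 79.8% → the static ad
Overall: Campaign Blue 1916/2733 = 70.1%, the static ad 1006/1329 = 75.7% → the static ad
The static ad wins overall and in every device group — no reversal.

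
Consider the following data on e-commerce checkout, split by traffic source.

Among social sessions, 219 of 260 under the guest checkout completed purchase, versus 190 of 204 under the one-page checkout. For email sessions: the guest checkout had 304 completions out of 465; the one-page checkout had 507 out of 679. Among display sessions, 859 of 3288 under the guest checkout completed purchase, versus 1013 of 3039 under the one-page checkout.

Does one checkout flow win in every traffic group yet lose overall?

Social: the guest checkout 219/260 = 84.2%, the one-page checkout 190/204 = 93.1% → the one-page checkout
Email: the guest checkout 304/465 = 65.4%, the one-page checkout 507/679 = 74.7% → the one-page checkout
Display: the guest checkout 859/3288 = 26.1%, the one-page checkout 1013/3039 = 33.3% → the one-page checkout
Overall: the guest checkout 1382/4013 = 34.4%, the one-page checkout 1710/3922 = 43.6% → the one-page checkout
The one-page checkout wins overall and in every traffic group — no reversal.

No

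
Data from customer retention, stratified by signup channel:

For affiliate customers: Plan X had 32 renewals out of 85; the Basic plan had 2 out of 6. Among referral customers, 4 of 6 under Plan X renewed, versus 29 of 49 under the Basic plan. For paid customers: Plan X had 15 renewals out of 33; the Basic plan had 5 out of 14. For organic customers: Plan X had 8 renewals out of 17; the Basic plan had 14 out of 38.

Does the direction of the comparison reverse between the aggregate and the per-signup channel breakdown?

Affiliate: Plan X 32/85 = 37.6%, the Basic plan 2/6 = 33.3% → Plan X
Referral: Plan X 4/6 = 66.7%, the Basic plan 29/49 = 59.2% → Plan X
Paid: Plan X 15/33 = 45.5%, the Basic plan 5/14 = 35.7% → Plan X
Organic: Plan X 8/17 = 47.1%, the Basic plan 14/38 = 36.8% → Plan X
Overall: Plan X 59/141 = 41.8%, the Basic plan 50/107 = 46.7% → the Basic plan
Plan X wins each signup group but the Basic plan wins overall — the comparison reverses. Plan X's customers skew toward affiliate, which has a lower base rate.

Yes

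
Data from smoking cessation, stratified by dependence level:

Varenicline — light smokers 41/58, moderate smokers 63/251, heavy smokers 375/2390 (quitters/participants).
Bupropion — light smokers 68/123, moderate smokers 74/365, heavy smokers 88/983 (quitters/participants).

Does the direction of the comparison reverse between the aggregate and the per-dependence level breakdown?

Light smokers: varenicline 41/58 = 70.7%, bupropion 68/123 = 55.3% → varenicline
Moderate smokers: varenicline 63/251 = 25.1%, bupropion 74/365 = 20.3% → varenicline
Heavy smokers: varenicline 375/2390 = 15.7%, bupropion 88/983 = 9.0% → varenicline
Overall: varenicline 479/2699 = 17.7%, bupropion 230/1471 = 15.6% → varenicline
Varenicline wins overall and in every dependence group — no reversal.

No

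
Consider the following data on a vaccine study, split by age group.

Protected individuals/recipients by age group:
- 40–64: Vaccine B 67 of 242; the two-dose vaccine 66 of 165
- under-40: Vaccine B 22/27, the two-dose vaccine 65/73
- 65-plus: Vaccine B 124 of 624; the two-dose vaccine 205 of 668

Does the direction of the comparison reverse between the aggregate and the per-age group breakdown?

No

40–64: Vaccine B 67/242 = 27.7%, the two-dose vaccine 66/165 = 40.0% → the two-dose vaccine
Under-40: Vaccine B 22/27 = 81.5%, the two-dose vaccine 65/73 = 89.0% → the two-dose vaccine
65-plus: Vaccine B 124/624 = 19.9%, the two-dose vaccine 205/668 = 30.7% → the two-dose vaccine
Overall: Vaccine B 213/893 = 23.9%, the two-dose vaccine 336/906 = 37.1% → the two-dose vaccine
The two-dose vaccine wins overall and in every age group — no reversal.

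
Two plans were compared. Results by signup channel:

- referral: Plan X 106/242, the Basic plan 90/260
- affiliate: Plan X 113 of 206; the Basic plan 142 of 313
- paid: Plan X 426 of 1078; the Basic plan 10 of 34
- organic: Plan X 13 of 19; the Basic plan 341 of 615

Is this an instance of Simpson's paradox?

Referral: Plan X 106/242 = 43.8%, the Basic plan 90/260 = 34.6% → Plan X
Affiliate: Plan X 113/206 = 54.9%, the Basic plan 142/313 = 45.4% → Plan X
Paid: Plan X 426/1078 = 39.5%, the Basic plan 10/34 = 29.4% → Plan X
Organic: Plan X 13/19 = 68.4%, the Basic plan 341/615 = 55.4% → Plan X
Overall: Plan X 658/1545 = 42.6%, the Basic plan 583/1222 = 47.7% → the Basic plan
Plan X wins each signup group but the Basic plan wins overall — the comparison reverses. Plan X's customers skew toward paid, which has a lower base rate.

Yes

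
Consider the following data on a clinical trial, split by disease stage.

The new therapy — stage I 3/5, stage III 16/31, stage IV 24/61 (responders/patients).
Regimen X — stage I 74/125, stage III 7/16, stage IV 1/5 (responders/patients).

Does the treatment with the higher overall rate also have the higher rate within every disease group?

Stage I: the new therapy 3/5 = 60.0%, Regimen X 74/125 = 59.2% → the new therapy
Stage III: the new therapy 16/31 = 51.6%, Regimen X 7/16 = 43.8% → the new therapy
Stage IV: the new therapy 24/61 = 39.3%, Regimen X 1/5 = 20.0% → the new therapy
Overall: the new therapy 43/97 = 44.3%, Regimen X 82/146 = 56.2% → Regimen X
The new therapy wins each disease group but Regimen X wins overall — the comparison reverses. The new therapy's patients skew toward stage IV, which has a lower base rate.

No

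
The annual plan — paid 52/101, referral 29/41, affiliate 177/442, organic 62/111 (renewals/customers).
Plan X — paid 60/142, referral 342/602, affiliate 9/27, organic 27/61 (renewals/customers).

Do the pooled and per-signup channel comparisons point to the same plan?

No

Paid: the annual plan 52/101 = 51.5%, Plan X 60/142 = 42.3% → the annual plan
Referral: the annual plan 29/41 = 70.7%, Plan X 342/602 = 56.8% → the annual plan
Affiliate: the annual plan 177/442 = 40.0%, Plan X 9/27 = 33.3% → the annual plan
Organic: the annual plan 62/111 = 55.9%, Plan X 27/61 = 44.3% → the annual plan
Overall: the annual plan 320/695 = 46.0%, Plan X 438/832 = 52.6% → Plan X
The annual plan wins each signup group but Plan X wins overall — the comparison reverses. The annual plan's customers skew toward affiliate, which has a lower base rate.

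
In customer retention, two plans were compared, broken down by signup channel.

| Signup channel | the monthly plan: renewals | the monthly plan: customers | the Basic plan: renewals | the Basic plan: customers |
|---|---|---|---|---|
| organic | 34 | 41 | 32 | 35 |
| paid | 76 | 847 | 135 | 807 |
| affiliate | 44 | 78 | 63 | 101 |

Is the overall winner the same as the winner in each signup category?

Yes

Organic: the monthly plan 34/41 = 82.9%, the Basic plan 32/35 = 91.4% → the Basic plan
Paid: the monthly plan 76/847 = 9.0%, the Basic plan 135/807 = 16.7% → the Basic plan
Affiliate: the monthly plan 44/78 = 56.4%, the Basic plan 63/101 = 62.4% → the Basic plan
Overall: the monthly plan 154/966 = 15.9%, the Basic plan 230/943 = 24.4% → the Basic plan
The Basic plan wins overall and in every signup group — no reversal.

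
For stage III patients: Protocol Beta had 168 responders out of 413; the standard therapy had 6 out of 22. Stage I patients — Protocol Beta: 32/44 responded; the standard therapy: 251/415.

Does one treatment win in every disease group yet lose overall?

Yes

Stage III: Protocol Beta 168/413 = 40.7%, the standard therapy 6/22 = 27.3% → Protocol Beta
Stage I: Protocol Beta 32/44 = 72.7%, the standard therapy 251/415 = 60.5% → Protocol Beta
Overall: Protocol Beta 200/457 = 43.8%, the standard therapy 257/437 = 58.8% → the standard therapy
Protocol Beta wins each disease group but the standard therapy wins overall — the comparison reverses. Protocol Beta's patients skew toward stage III, which has a lower base rate.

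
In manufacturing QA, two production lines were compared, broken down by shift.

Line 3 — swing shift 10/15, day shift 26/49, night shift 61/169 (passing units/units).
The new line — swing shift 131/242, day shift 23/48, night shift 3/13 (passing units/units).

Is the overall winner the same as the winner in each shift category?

No

Swing shift: Line 3 10/15 = 66.7%, the new line 131/242 = 54.1% → Line 3
Day shift: Line 3 26/49 = 53.1%, the new line 23/48 = 47.9% → Line 3
Night shift: Line 3 61/169 = 36.1%, the new line 3/13 = 23.1% → Line 3
Overall: Line 3 97/233 = 41.6%, the new line 157/303 = 51.8% → the new line
Line 3 wins each shift group but the new line wins overall — the comparison reverses. Line 3's units skew toward night shift, which has a lower base rate.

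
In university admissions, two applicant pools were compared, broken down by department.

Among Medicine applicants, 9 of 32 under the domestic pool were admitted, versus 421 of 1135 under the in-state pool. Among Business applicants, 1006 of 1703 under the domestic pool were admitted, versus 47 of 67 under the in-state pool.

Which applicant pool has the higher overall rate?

the domestic pool

Medicine: the domestic pool 9/32 = 28.1%, the in-state pool 421/1135 = 37.1% → the in-state pool
Business: the domestic pool 1006/1703 = 59.1%, the in-state pool 47/67 = 70.1% → the in-state pool
Overall: the domestic pool 1015/1735 = 58.5%, the in-state pool 468/1202 = 38.9% → the domestic pool
(The in-state pool wins every department group but the domestic pool wins overall — the in-state pool's applicants skew toward the low-rate Medicine group.)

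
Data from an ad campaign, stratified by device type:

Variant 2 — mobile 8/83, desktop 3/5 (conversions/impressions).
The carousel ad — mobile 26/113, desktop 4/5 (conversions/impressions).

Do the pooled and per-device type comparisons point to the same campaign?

Mobile: Variant 2 8/83 = 9.6%, the carousel ad 26/113 = 23.0% → the carousel ad
Desktop: Variant 2 3/5 = 60.0%, the carousel ad 4/5 = 80.0% → the carousel ad
Overall: Variant 2 11/88 = 12.5%, the carousel ad 30/118 = 25.4% → the carousel ad
The carousel ad wins overall and in every device group — no reversal.

Yes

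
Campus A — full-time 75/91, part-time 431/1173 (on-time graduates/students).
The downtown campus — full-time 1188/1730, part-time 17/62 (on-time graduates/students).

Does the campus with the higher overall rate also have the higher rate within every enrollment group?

No

Full-time: Campus A 75/91 = 82.4%, the downtown campus 1188/1730 = 68.7% → Campus A
Part-time: Campus A 431/1173 = 36.7%, the downtown campus 17/62 = 27.4% → Campus A
Overall: Campus A 506/1264 = 40.0%, the downtown campus 1205/1792 = 67.2% → the downtown campus
Campus A wins each enrollment group but the downtown campus wins overall — the comparison reverses. Campus A's students skew toward part-time, which has a lower base rate.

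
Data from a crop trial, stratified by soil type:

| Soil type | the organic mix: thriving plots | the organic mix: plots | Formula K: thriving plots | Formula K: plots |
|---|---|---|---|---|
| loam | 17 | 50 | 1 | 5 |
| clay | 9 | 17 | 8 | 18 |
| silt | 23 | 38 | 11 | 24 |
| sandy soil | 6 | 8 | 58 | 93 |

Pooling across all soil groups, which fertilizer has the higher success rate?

Loam: the organic mix 17/50 = 34.0%, Formula K 1/5 = 20.0% → the organic mix
Clay: the organic mix 9/17 = 52.9%, Formula K 8/18 = 44.4% → the organic mix
Silt: the organic mix 23/38 = 60.5%, Formula K 11/24 = 45.8% → the organic mix
Sandy soil: the organic mix 6/8 = 75.0%, Formula K 58/93 = 62.4% → the organic mix
Overall: the organic mix 55/113 = 48.7%, Formula K 78/140 = 55.7% → Formula K
(The organic mix wins every soil group but Formula K wins overall — the organic mix's plots skew toward the low-rate loam group.)

Formula K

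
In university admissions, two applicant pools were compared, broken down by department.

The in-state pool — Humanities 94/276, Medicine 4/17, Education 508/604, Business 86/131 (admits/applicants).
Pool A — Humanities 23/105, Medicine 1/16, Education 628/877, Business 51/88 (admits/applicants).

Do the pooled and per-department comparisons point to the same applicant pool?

Yes

Humanities: the in-state pool 94/276 = 34.1%, Pool A 23/105 = 21.9% → the in-state pool
Medicine: the in-state pool 4/17 = 23.5%, Pool A 1/16 = 6.2% → the in-state pool
Education: the in-state pool 508/604 = 84.1%, Pool A 628/877 = 71.6% → the in-state pool
Business: the in-state pool 86/131 = 65.6%, Pool A 51/88 = 58.0% → the in-state pool
Overall: the in-state pool 692/1028 = 67.3%, Pool A 703/1086 = 64.7% → the in-state pool
The in-state pool wins overall and in every department group — no reversal.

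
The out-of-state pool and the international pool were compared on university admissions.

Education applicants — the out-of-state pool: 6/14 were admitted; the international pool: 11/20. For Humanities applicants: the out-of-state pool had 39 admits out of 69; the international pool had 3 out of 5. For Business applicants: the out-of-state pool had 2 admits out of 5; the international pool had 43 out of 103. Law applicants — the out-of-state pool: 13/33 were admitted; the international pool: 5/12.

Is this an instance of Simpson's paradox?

Yes

Education: the out-of-state pool 6/14 = 42.9%, the international pool 11/20 = 55.0% → the international pool
Humanities: the out-of-state pool 39/69 = 56.5%, the international pool 3/5 = 60.0% → the international pool
Business: the out-of-state pool 2/5 = 40.0%, the international pool 43/103 = 41.7% → the international pool
Law: the out-of-state pool 13/33 = 39.4%, the international pool 5/12 = 41.7% → the international pool
Overall: the out-of-state pool 60/121 = 49.6%, the international pool 62/140 = 44.3% → the out-of-state pool
The international pool wins each department group but the out-of-state pool wins overall — the comparison reverses. The international pool's applicants skew toward Business, which has a lower base rate.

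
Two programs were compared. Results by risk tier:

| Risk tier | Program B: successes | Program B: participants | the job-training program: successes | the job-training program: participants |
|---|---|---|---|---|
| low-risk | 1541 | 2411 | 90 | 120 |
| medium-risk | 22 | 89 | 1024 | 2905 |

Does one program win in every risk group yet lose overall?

Yes

Low-risk: Program B 1541/2411 = 63.9%, the job-training program 90/120 = 75.0% → the job-training program
Medium-risk: Program B 22/89 = 24.7%, the job-training program 1024/2905 = 35.2% → the job-training program
Overall: Program B 1563/2500 = 62.5%, the job-training program 1114/3025 = 36.8% → Program B
The job-training program wins each risk group but Program B wins overall — the comparison reverses. The job-training program's participants skew toward medium-risk, which has a lower base rate.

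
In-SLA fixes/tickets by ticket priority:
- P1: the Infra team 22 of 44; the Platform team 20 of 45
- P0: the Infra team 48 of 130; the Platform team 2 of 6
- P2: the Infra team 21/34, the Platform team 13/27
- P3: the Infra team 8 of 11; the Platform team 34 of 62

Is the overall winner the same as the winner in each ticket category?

No

P1: the Infra team 22/44 = 50.0%, the Platform team 20/45 = 44.4% → the Infra team
P0: the Infra team 48/130 = 36.9%, the Platform team 2/6 = 33.3% → the Infra team
P2: the Infra team 21/34 = 61.8%, the Platform team 13/27 = 48.1% → the Infra team
P3: the Infra team 8/11 = 72.7%, the Platform team 34/62 = 54.8% → the Infra team
Overall: the Infra team 99/219 = 45.2%, the Platform team 69/140 = 49.3% → the Platform team
The Infra team wins each ticket group but the Platform team wins overall — the comparison reverses. The Infra team's tickets skew toward P0, which has a lower base rate.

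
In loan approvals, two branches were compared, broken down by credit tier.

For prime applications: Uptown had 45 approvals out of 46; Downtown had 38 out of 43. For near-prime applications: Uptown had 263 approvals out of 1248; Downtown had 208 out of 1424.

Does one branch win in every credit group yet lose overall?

Prime: Uptown 45/46 = 97.8%, Downtown 38/43 = 88.4% → Uptown
Near-prime: Uptown 263/1248 = 21.1%, Downtown 208/1424 = 14.6% → Uptown
Overall: Uptown 308/1294 = 23.8%, Downtown 246/1467 = 16.8% → Uptown
Uptown wins overall and in every credit group — no reversal.

No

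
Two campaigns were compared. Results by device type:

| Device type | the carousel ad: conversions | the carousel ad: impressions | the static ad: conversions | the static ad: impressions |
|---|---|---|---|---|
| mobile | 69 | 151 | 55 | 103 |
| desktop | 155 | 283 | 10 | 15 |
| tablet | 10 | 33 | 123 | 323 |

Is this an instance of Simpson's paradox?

Yes

Mobile: the carousel ad 69/151 = 45.7%, the static ad 55/103 = 53.4% → the static ad
Desktop: the carousel ad 155/283 = 54.8%, the static ad 10/15 = 66.7% → the static ad
Tablet: the carousel ad 10/33 = 30.3%, the static ad 123/323 = 38.1% → the static ad
Overall: the carousel ad 234/467 = 50.1%, the static ad 188/441 = 42.6% → the carousel ad
The static ad wins each device group but the carousel ad wins overall — the comparison reverses. The static ad's impressions skew toward tablet, which has a lower base rate.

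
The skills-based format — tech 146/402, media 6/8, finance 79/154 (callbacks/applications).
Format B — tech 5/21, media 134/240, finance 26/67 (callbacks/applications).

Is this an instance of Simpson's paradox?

Tech: the skills-based format 146/402 = 36.3%, Format B 5/21 = 23.8% → the skills-based format
Media: the skills-based format 6/8 = 75.0%, Format B 134/240 = 55.8% → the skills-based format
Finance: the skills-based format 79/154 = 51.3%, Format B 26/67 = 38.8% → the skills-based format
Overall: the skills-based format 231/564 = 41.0%, Format B 165/328 = 50.3% → Format B
The skills-based format wins each industry group but Format B wins overall — the comparison reverses. The skills-based format's applications skew toward tech, which has a lower base rate.

Yes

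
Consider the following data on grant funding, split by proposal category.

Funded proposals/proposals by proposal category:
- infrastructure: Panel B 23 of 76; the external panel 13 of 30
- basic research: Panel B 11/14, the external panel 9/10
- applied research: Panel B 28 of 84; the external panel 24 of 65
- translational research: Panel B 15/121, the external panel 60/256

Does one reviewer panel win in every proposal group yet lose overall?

No

Infrastructure: Panel B 23/76 = 30.3%, the external panel 13/30 = 43.3% → the external panel
Basic research: Panel B 11/14 = 78.6%, the external panel 9/10 = 90.0% → the external panel
Applied research: Panel B 28/84 = 33.3%, the external panel 24/65 = 36.9% → the external panel
Translational research: Panel B 15/121 = 12.4%, the external panel 60/256 = 23.4% → the external panel
Overall: Panel B 77/295 = 26.1%, the external panel 106/361 = 29.4% → the external panel
The external panel wins overall and in every proposal group — no reversal.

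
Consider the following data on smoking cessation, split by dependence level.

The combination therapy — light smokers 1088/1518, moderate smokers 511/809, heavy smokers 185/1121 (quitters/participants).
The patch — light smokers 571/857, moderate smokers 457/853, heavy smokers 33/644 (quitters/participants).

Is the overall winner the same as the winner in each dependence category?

Light smokers: the combination therapy 1088/1518 = 71.7%, the patch 571/857 = 66.6% → the combination therapy
Moderate smokers: the combination therapy 511/809 = 63.2%, the patch 457/853 = 53.6% → the combination therapy
Heavy smokers: the combination therapy 185/1121 = 16.5%, the patch 33/644 = 5.1% → the combination therapy
Overall: the combination therapy 1784/3448 = 51.7%, the patch 1061/2354 = 45.1% → the combination therapy
The combination therapy wins overall and in every dependence group — no reversal.

Yes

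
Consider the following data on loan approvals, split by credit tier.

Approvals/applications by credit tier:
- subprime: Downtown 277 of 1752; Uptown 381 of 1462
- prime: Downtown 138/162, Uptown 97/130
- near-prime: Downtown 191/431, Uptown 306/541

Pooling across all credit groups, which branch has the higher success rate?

Subprime: Downtown 277/1752 = 15.8%, Uptown 381/1462 = 26.1% → Uptown
Prime: Downtown 138/162 = 85.2%, Uptown 97/130 = 74.6% → Downtown
Near-prime: Downtown 191/431 = 44.3%, Uptown 306/541 = 56.6% → Uptown
Overall: Downtown 606/2345 = 25.8%, Uptown 784/2133 = 36.8% → Uptown
(Neither sweeps every credit group, but Uptown has the higher pooled rate.)

Uptown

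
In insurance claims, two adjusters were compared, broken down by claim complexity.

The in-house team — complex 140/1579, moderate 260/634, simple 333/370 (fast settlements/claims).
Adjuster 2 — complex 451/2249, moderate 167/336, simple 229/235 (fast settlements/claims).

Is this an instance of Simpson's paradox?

Complex: the in-house team 140/1579 = 8.9%, Adjuster 2 451/2249 = 20.1% → Adjuster 2
Moderate: the in-house team 260/634 = 41.0%, Adjuster 2 167/336 = 49.7% → Adjuster 2
Simple: the in-house team 333/370 = 90.0%, Adjuster 2 229/235 = 97.4% → Adjuster 2
Overall: the in-house team 733/2583 = 28.4%, Adjuster 2 847/2820 = 30.0% → Adjuster 2
Adjuster 2 wins overall and in every claim group — no reversal.

No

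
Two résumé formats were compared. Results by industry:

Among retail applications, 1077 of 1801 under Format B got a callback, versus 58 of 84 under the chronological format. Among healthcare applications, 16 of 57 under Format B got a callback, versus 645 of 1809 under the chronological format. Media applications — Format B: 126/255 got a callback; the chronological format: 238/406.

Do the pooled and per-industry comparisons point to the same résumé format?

No

Retail: Format B 1077/1801 = 59.8%, the chronological format 58/84 = 69.0% → the chronological format
Healthcare: Format B 16/57 = 28.1%, the chronological format 645/1809 = 35.7% → the chronological format
Media: Format B 126/255 = 49.4%, the chronological format 238/406 = 58.6% → the chronological format
Overall: Format B 1219/2113 = 57.7%, the chronological format 941/2299 = 40.9% → Format B
The chronological format wins each industry group but Format B wins overall — the comparison reverses. The chronological format's applications skew toward healthcare, which has a lower base rate.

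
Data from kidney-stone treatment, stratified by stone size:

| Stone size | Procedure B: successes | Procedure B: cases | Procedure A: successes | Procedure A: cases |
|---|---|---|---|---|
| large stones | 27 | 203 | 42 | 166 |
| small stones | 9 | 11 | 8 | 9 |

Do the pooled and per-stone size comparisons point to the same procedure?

Large stones: Procedure B 27/203 = 13.3%, Procedure A 42/166 = 25.3% → Procedure A
Small stones: Procedure B 9/11 = 81.8%, Procedure A 8/9 = 88.9% → Procedure A
Overall: Procedure B 36/214 = 16.8%, Procedure A 50/175 = 28.6% → Procedure A
Procedure A wins overall and in every stone group — no reversal.

Yes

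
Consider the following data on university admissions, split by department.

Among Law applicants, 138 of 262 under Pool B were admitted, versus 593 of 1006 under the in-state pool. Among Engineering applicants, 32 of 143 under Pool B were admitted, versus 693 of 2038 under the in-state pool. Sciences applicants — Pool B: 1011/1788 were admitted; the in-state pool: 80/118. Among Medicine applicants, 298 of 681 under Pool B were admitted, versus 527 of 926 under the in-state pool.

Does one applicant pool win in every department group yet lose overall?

Yes

Law: Pool B 138/262 = 52.7%, the in-state pool 593/1006 = 58.9% → the in-state pool
Engineering: Pool B 32/143 = 22.4%, the in-state pool 693/2038 = 34.0% → the in-state pool
Sciences: Pool B 1011/1788 = 56.5%, the in-state pool 80/118 = 67.8% → the in-state pool
Medicine: Pool B 298/681 = 43.8%, the in-state pool 527/926 = 56.9% → the in-state pool
Overall: Pool B 1479/2874 = 51.5%, the in-state pool 1893/4088 = 46.3% → Pool B
The in-state pool wins each department group but Pool B wins overall — the comparison reverses. The in-state pool's applicants skew toward Engineering, which has a lower base rate.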